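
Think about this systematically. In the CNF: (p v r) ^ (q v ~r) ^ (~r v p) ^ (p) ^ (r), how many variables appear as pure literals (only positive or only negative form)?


Check each variable for pure literal status:
p: pure positive
q: pure positive
r: mixed (not pure)
Pure literal count = 2

2


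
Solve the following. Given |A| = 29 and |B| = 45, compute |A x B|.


The Cartesian product A x B contains all ordered pairs (a, b).
|A x B| = |A| * |B| = 29 * 45 = 1305

1305


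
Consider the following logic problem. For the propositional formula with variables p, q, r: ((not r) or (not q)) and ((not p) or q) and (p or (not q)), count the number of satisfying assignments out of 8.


Evaluate all 8 assignments for p, q, r:
p=0, q=0, r=0: 1
p=0, q=0, r=1: 1
p=0, q=1, r=0: 0
p=0, q=1, r=1: 0
p=1, q=0, r=0: 0
p=1, q=0, r=1: 0
p=1, q=1, r=0: 1
p=1, q=1, r=1: 0
Satisfying count = 3

3


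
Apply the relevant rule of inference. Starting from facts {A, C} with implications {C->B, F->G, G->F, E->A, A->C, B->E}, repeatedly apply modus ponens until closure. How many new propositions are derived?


Initial facts: {A, C}
Apply modus ponens to closure:
  C and C->B  =>  B
  B and B->E  =>  E
Final known: {A, B, C, E}
New propositions: {B, E}
Count = 2

2


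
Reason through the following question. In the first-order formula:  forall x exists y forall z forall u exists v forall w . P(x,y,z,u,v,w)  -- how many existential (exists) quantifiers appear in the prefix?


Quantifier prefix: forall x exists y forall z forall u exists v forall w
Mark each quantifier type:
  U E U U E U
Universal count = 4, Existential count = 2
Asked for existential (exists) quantifiers: 2

2


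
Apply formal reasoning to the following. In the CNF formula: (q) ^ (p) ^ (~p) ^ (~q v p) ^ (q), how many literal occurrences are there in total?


Counting literals in each clause:
Clause 1: 1 literal(s)
Clause 2: 1 literal(s)
Clause 3: 1 literal(s)
Clause 4: 2 literal(s)
Clause 5: 1 literal(s)
Total = 6

6


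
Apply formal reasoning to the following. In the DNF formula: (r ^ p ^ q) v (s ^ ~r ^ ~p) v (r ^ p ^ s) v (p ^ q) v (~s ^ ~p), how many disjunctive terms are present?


A DNF formula is a disjunction of terms (conjunctions).
Terms are separated by v.
Counting the disjuncts: 5 terms.

5


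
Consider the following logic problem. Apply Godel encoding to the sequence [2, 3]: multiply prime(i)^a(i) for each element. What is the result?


Encode each element as an exponent of the corresponding prime:
  2^2 = 4
  3^3 = 27
Product = 4 * 27 = 108

108


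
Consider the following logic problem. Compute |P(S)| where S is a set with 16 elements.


The power set of a set with n elements has 2^n elements.
|P(S)| = 2^16 = 65536

65536


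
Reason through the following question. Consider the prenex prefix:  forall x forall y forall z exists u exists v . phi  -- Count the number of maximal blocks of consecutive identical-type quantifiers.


Quantifier-type sequence: A A A E E  (A=forall, E=exists)
Group into maximal same-type runs:
  Ax3 | Ex2
Number of blocks = 2

2


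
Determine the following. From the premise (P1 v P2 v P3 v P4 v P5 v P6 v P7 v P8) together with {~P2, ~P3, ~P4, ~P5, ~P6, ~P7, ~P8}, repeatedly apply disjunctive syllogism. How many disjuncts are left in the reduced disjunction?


Original disjuncts (8): P1, P2, P3, P4, P5, P6, P7, P8
Negated (eliminate): ~P2, ~P3, ~P4, ~P5, ~P6, ~P7, ~P8
Remaining disjuncts: P1
Count = 8 - 7 = 1

1


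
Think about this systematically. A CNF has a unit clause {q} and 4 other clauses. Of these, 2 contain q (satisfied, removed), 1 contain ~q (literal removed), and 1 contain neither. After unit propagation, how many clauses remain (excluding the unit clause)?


Satisfied (removed): 2
Shortened (remain): 1
Unchanged (remain): 1
Remaining = 1 + 1 = 2

2


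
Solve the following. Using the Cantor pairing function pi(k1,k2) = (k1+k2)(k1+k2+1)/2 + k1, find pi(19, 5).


k1 + k2 = 24
(k1+k2)(k1+k2+1)/2 = 24 * 25 / 2 = 300
pi = 300 + 19 = 319

319


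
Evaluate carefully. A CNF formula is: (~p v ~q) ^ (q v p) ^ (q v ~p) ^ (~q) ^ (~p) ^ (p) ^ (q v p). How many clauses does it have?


A CNF formula is a conjunction of clauses.
Clauses are separated by ^.
Counting the conjuncts: 7 clauses.

7


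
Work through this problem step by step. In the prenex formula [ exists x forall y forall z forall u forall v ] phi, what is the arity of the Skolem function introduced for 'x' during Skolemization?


Quantifier prefix: exists x forall y forall z forall u forall v
'x' is existentially quantified at position 1.
No universal quantifiers precede it.
Skolem function arity = 0 (a Skolem constant)

0


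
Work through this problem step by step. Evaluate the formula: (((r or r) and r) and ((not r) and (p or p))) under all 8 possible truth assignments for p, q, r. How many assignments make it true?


Check all 8 assignments:
p=0, q=0, r=0: 0
p=0, q=0, r=1: 0
p=0, q=1, r=0: 0
p=0, q=1, r=1: 0
p=1, q=0, r=0: 0
p=1, q=0, r=1: 0
p=1, q=1, r=0: 0
p=1, q=1, r=1: 0
Count of True = 0

0


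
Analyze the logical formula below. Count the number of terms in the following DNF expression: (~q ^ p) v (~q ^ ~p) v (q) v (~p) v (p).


A DNF formula is a disjunction of terms (conjunctions).
Terms are separated by v.
Counting the disjuncts: 5 terms.

5


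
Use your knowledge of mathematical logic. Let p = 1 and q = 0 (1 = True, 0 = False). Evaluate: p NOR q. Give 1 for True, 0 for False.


p = 1, q = 0
Operation: p NOR q
Evaluate: 1 NOR 0 = 0

0


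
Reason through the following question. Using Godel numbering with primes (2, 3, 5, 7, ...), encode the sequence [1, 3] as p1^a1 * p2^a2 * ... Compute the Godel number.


Encode each element as an exponent of the corresponding prime:
  2^1 = 2
  3^3 = 27
Product = 2 * 27 = 54

54


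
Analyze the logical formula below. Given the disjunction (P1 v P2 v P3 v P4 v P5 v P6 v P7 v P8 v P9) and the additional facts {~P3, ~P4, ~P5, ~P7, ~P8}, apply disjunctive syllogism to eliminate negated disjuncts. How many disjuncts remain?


Original disjuncts (9): P1, P2, P3, P4, P5, P6, P7, P8, P9
Negated (eliminate): ~P3, ~P4, ~P5, ~P7, ~P8
Remaining disjuncts: P1, P2, P6, P9
Count = 9 - 5 = 4

4


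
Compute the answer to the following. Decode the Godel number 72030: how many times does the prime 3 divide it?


Factorize 72030 by dividing by 3 repeatedly.
Division steps: 3 divides 72030 exactly 1 time(s).
Exponent of 3 = 1

1


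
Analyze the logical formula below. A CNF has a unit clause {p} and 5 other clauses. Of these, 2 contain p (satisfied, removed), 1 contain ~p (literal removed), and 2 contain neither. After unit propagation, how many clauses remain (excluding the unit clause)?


Satisfied (removed): 2
Shortened (remain): 1
Unchanged (remain): 2
Remaining = 1 + 2 = 3

3


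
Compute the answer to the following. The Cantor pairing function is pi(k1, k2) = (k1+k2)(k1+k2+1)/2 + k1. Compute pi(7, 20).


k1 + k2 = 27
(k1+k2)(k1+k2+1)/2 = 27 * 28 / 2 = 378
pi = 378 + 7 = 385

385


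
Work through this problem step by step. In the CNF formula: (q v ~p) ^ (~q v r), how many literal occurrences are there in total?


Counting literals in each clause:
Clause 1: 2 literal(s)
Clause 2: 2 literal(s)
Total = 4

4


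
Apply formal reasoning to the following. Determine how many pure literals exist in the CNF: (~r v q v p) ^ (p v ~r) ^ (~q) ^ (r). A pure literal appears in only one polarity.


Check each variable for pure literal status:
p: pure positive
q: mixed (not pure)
r: mixed (not pure)
Pure literal count = 1

1


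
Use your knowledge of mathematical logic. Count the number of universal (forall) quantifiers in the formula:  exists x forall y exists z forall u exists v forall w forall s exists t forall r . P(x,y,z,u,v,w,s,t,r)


Quantifier prefix: exists x forall y exists z forall u exists v forall w forall s exists t forall r
Mark each quantifier type:
  E U E U E U U E U
Universal count = 5, Existential count = 4
Asked for universal (forall) quantifiers: 5

5


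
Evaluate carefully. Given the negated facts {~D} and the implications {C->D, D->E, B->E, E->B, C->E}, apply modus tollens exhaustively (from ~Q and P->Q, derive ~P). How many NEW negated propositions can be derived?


Initial negated facts: {~D}
Apply modus tollens to closure:
  ~D and C->D  =>  ~C
Final negated: {~C, ~D}
New negations: {~C}
Count = 1

1


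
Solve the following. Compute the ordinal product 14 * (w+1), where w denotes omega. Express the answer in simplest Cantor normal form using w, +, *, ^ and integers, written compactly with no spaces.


Compute 14 * (w+1).
Ordinal * is associative and left-distributive over +, but NOT commutative; for finite n>1, n*w = w but w*n stays w*n.
By left-distributivity: 14 * (w+1) = 14*w + 14*1 = w + 14 = w+14.
Result = w+14

w+14


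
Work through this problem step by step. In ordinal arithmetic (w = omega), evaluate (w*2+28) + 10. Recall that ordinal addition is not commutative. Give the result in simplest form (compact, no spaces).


Compute (w*2+28) + 10.
Ordinal + is associative but NOT commutative; for finite n>0, n + w = w but w + n stays w+n.
By associativity: (w*2+28) + 10 = w*2 + (28+10) = w*2+38.
Result = w*2+38

w*2+38


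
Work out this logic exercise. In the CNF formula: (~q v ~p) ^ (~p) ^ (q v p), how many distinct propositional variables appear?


Identify each variable that appears in the formula.
Variables found: p, q
Count = 2

2


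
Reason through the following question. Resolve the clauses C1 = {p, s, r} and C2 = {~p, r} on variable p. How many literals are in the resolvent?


Remove p from C1 and ~p from C2.
C1 remainder: {s, r}
C2 remainder: {r}
Union (resolvent): {r, s}
Resolvent has 2 literal(s).

2


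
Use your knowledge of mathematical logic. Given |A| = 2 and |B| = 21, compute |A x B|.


The Cartesian product A x B contains all ordered pairs (a, b).
|A x B| = |A| * |B| = 2 * 21 = 42

42


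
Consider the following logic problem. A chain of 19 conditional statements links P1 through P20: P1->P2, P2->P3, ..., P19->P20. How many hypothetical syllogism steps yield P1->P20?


With 19 implications in a chain connecting 20 propositions:
P1->P2, P2->P3, ..., P19->P20
Steps needed = (number of implications) - 1 = 19 - 1 = 18

18


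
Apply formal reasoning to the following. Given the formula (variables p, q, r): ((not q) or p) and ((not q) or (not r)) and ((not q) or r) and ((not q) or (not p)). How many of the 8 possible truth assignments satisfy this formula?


Evaluate all 8 assignments for p, q, r:
p=0, q=0, r=0: 1
p=0, q=0, r=1: 1
p=0, q=1, r=0: 0
p=0, q=1, r=1: 0
p=1, q=0, r=0: 1
p=1, q=0, r=1: 1
p=1, q=1, r=0: 0
p=1, q=1, r=1: 0
Satisfying count = 4

4


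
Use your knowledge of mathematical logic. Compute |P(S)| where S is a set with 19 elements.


The power set of a set with n elements has 2^n elements.
|P(S)| = 2^19 = 524288

524288


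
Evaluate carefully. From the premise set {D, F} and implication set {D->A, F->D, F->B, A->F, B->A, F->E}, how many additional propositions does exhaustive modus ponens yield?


Initial facts: {D, F}
Apply modus ponens to closure:
  D and D->A  =>  A
  F and F->B  =>  B
  F and F->E  =>  E
Final known: {A, B, D, E, F}
New propositions: {A, B, E}
Count = 3

3


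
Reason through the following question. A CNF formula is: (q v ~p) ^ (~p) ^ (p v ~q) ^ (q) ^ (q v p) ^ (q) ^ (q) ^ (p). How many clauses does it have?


A CNF formula is a conjunction of clauses.
Clauses are separated by ^.
Counting the conjuncts: 8 clauses.

8


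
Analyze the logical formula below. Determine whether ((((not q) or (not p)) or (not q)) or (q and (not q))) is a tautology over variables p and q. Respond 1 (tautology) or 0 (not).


Check all 4 assignments:
p=0, q=0: 1
p=0, q=1: 1
p=1, q=0: 1
p=1, q=1: 0
Satisfying count = 3/4.
Tautology iff count = 4: no.

0


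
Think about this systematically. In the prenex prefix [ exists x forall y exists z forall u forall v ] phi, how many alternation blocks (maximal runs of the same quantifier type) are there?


Quantifier-type sequence: E A E A A  (A=forall, E=exists)
Group into maximal same-type runs:
  Ex1 | Ax1 | Ex1 | Ax2
Number of blocks = 4

4


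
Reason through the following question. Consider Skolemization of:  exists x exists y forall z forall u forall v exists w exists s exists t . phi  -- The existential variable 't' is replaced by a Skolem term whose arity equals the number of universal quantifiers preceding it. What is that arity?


Quantifier prefix: exists x exists y forall z forall u forall v exists w exists s exists t
't' is existentially quantified at position 8.
Universal variables preceding it: z, u, v
Skolem function arity = 3

3


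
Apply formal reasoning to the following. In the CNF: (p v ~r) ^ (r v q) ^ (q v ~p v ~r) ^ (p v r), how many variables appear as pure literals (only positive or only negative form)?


Check each variable for pure literal status:
p: mixed (not pure)
q: pure positive
r: mixed (not pure)
Pure literal count = 1

1


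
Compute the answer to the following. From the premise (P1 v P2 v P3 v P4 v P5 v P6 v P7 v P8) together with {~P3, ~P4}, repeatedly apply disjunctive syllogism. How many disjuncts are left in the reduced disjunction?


Original disjuncts (8): P1, P2, P3, P4, P5, P6, P7, P8
Negated (eliminate): ~P3, ~P4
Remaining disjuncts: P1, P2, P5, P6, P7, P8
Count = 8 - 2 = 6

6


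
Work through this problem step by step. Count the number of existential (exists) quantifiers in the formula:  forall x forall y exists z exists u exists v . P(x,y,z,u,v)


Quantifier prefix: forall x forall y exists z exists u exists v
Mark each quantifier type:
  U U E E E
Universal count = 2, Existential count = 3
Asked for existential (exists) quantifiers: 3

3


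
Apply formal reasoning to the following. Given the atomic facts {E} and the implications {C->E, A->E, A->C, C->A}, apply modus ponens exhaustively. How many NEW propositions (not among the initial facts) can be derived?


Initial facts: {E}
Apply modus ponens to closure:
  (no implication fires)
Final known: {E}
New propositions: {(none)}
Count = 0

0


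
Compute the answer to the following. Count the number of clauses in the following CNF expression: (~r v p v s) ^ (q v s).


A CNF formula is a conjunction of clauses.
Clauses are separated by ^.
Counting the conjuncts: 2 clauses.

2


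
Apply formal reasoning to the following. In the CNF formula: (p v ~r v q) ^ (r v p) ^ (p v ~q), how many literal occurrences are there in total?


Counting literals in each clause:
Clause 1: 3 literal(s)
Clause 2: 2 literal(s)
Clause 3: 2 literal(s)
Total = 7

7


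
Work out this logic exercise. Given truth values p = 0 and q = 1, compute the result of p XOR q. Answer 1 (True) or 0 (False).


p = 0, q = 1
Operation: p XOR q
Evaluate: 0 XOR 1 = 1

1


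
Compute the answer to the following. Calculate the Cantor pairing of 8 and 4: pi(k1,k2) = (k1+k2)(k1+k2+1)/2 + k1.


k1 + k2 = 12
(k1+k2)(k1+k2+1)/2 = 12 * 13 / 2 = 78
pi = 78 + 8 = 86

86


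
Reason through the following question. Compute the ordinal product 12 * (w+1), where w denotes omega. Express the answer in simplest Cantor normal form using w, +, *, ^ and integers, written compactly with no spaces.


Compute 12 * (w+1).
Ordinal * is associative and left-distributive over +, but NOT commutative; for finite n>1, n*w = w but w*n stays w*n.
By left-distributivity: 12 * (w+1) = 12*w + 12*1 = w + 12 = w+12.
Result = w+12

w+12


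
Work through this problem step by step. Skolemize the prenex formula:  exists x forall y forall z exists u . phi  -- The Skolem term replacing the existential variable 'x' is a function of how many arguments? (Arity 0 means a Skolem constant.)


Quantifier prefix: exists x forall y forall z exists u
'x' is existentially quantified at position 1.
No universal quantifiers precede it.
Skolem function arity = 0 (a Skolem constant)

0


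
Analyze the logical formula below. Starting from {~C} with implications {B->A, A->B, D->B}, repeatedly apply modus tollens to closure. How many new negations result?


Initial negated facts: {~C}
Apply modus tollens to closure:
  (no implication fires)
Final negated: {~C}
New negations: {(none)}
Count = 0

0


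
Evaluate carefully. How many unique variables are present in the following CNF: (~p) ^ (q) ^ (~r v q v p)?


Identify each variable that appears in the formula.
Variables found: p, q, r
Count = 3

3


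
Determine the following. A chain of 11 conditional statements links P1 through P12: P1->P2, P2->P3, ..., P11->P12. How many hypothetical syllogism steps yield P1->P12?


With 11 implications in a chain connecting 12 propositions:
P1->P2, P2->P3, ..., P11->P12
Steps needed = (number of implications) - 1 = 11 - 1 = 10

10


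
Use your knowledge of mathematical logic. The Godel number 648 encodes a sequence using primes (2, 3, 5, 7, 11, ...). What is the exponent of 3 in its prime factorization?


Factorize 648 by dividing by 3 repeatedly.
Division steps: 3 divides 648 exactly 4 time(s).
Exponent of 3 = 4

4


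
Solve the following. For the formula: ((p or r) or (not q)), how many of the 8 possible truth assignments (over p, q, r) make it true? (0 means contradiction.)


Check all 8 assignments:
p=0, q=0, r=0: 1
p=0, q=0, r=1: 1
p=0, q=1, r=0: 0
p=0, q=1, r=1: 1
p=1, q=0, r=0: 1
p=1, q=0, r=1: 1
p=1, q=1, r=0: 1
p=1, q=1, r=1: 1
Count of True = 7

7


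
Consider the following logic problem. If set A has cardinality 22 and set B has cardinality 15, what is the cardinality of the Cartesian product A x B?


The Cartesian product A x B contains all ordered pairs (a, b).
|A x B| = |A| * |B| = 22 * 15 = 330

330


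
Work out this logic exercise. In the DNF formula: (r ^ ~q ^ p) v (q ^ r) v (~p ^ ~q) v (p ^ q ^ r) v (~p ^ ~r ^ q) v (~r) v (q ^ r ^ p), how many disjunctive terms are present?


A DNF formula is a disjunction of terms (conjunctions).
Terms are separated by v.
Counting the disjuncts: 7 terms.

7


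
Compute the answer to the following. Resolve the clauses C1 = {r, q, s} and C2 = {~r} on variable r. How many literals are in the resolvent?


Remove r from C1 and ~r from C2.
C1 remainder: {q, s}
C2 remainder: {}
Union (resolvent): {q, s}
Resolvent has 2 literal(s).

2


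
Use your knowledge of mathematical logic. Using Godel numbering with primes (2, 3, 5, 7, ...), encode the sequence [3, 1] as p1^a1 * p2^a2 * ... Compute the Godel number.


Encode each element as an exponent of the corresponding prime:
  2^3 = 8
  3^1 = 3
Product = 8 * 3 = 24

24


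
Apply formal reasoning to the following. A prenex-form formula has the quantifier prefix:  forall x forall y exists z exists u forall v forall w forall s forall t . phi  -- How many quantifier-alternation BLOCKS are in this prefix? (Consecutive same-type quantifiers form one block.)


Quantifier-type sequence: A A E E A A A A  (A=forall, E=exists)
Group into maximal same-type runs:
  Ax2 | Ex2 | Ax4
Number of blocks = 3

3


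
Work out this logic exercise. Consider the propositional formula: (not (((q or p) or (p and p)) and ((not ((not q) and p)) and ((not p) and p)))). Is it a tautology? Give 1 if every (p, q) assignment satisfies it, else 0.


Check all 4 assignments:
p=0, q=0: 1
p=0, q=1: 1
p=1, q=0: 1
p=1, q=1: 1
Satisfying count = 4/4.
Tautology iff count = 4: yes.

1


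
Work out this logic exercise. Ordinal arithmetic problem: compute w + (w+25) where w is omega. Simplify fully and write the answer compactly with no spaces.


Compute w + (w+25).
Ordinal + is associative but NOT commutative; for finite n>0, n + w = w but w + n stays w+n.
w + (w+25) = (w+w) + 25 = w*2+25.
Result = w*2+25

w*2+25


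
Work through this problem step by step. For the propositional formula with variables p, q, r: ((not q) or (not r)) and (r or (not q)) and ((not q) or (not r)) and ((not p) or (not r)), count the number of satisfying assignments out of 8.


Evaluate all 8 assignments for p, q, r:
p=0, q=0, r=0: 1
p=0, q=0, r=1: 1
p=0, q=1, r=0: 0
p=0, q=1, r=1: 0
p=1, q=0, r=0: 1
p=1, q=0, r=1: 0
p=1, q=1, r=0: 0
p=1, q=1, r=1: 0
Satisfying count = 3

3


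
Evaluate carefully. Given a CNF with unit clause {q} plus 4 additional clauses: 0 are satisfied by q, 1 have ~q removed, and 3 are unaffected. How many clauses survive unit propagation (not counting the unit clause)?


Satisfied (removed): 0
Shortened (remain): 1
Unchanged (remain): 3
Remaining = 1 + 3 = 4

4


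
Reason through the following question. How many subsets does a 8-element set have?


The power set of a set with n elements has 2^n elements.
|P(S)| = 2^8 = 256

256


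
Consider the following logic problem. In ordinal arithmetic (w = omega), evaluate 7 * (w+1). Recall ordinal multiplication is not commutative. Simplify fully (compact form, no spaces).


Compute 7 * (w+1).
Ordinal * is associative and left-distributive over +, but NOT commutative; for finite n>1, n*w = w but w*n stays w*n.
By left-distributivity: 7 * (w+1) = 7*w + 7*1 = w + 7 = w+7.
Result = w+7

w+7


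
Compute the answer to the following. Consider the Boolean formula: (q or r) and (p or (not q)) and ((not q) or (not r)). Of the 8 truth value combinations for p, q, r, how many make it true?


Evaluate all 8 assignments for p, q, r:
p=0, q=0, r=0: 0
p=0, q=0, r=1: 1
p=0, q=1, r=0: 0
p=0, q=1, r=1: 0
p=1, q=0, r=0: 0
p=1, q=0, r=1: 1
p=1, q=1, r=0: 1
p=1, q=1, r=1: 0
Satisfying count = 3

3


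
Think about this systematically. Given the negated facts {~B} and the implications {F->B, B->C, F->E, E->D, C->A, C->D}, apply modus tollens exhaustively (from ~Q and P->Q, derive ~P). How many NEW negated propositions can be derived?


Initial negated facts: {~B}
Apply modus tollens to closure:
  ~B and F->B  =>  ~F
Final negated: {~B, ~F}
New negations: {~F}
Count = 1

1


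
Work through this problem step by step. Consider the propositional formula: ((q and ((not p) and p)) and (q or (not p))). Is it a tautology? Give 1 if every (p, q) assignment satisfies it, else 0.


Check all 4 assignments:
p=0, q=0: 0
p=0, q=1: 0
p=1, q=0: 0
p=1, q=1: 0
Satisfying count = 0/4.
Tautology iff count = 4: no.

0


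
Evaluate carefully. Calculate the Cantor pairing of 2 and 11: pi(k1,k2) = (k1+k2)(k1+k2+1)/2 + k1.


k1 + k2 = 13
(k1+k2)(k1+k2+1)/2 = 13 * 14 / 2 = 91
pi = 91 + 2 = 93

93


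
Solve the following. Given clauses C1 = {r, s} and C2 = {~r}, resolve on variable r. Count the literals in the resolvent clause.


Remove r from C1 and ~r from C2.
C1 remainder: {s}
C2 remainder: {}
Union (resolvent): {s}
Resolvent has 1 literal(s).

1


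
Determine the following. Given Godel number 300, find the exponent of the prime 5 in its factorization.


Factorize 300 by dividing by 5 repeatedly.
Division steps: 5 divides 300 exactly 2 time(s).
Exponent of 5 = 2

2


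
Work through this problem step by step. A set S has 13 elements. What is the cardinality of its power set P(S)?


The power set of a set with n elements has 2^n elements.
|P(S)| = 2^13 = 8192

8192


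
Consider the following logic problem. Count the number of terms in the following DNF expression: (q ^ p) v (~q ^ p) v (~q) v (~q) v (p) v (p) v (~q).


A DNF formula is a disjunction of terms (conjunctions).
Terms are separated by v.
Counting the disjuncts: 7 terms.

7


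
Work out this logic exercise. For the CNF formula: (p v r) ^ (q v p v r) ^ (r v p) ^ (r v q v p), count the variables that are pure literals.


Check each variable for pure literal status:
p: pure positive
q: pure positive
r: pure positive
Pure literal count = 3

3


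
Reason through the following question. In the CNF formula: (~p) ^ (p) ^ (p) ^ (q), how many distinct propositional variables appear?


Identify each variable that appears in the formula.
Variables found: p, q
Count = 2

2


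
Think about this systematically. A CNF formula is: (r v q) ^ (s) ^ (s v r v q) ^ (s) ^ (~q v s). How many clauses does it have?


A CNF formula is a conjunction of clauses.
Clauses are separated by ^.
Counting the conjuncts: 5 clauses.

5


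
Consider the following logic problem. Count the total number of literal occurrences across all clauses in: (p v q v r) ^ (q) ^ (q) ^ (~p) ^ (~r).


Counting literals in each clause:
Clause 1: 3 literal(s)
Clause 2: 1 literal(s)
Clause 3: 1 literal(s)
Clause 4: 1 literal(s)
Clause 5: 1 literal(s)
Total = 7

7


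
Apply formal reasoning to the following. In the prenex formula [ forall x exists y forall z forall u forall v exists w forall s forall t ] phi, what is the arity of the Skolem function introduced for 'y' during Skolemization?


Quantifier prefix: forall x exists y forall z forall u forall v exists w forall s forall t
'y' is existentially quantified at position 2.
Universal variables preceding it: x
Skolem function arity = 1

1


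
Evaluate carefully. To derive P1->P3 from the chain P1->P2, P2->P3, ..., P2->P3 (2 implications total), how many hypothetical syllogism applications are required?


With 2 implications in a chain connecting 3 propositions:
P1->P2, P2->P3, ..., P2->P3
Steps needed = (number of implications) - 1 = 2 - 1 = 1

1


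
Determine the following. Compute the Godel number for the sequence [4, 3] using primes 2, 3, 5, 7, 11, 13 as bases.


Encode each element as an exponent of the corresponding prime:
  2^4 = 16
  3^3 = 27
Product = 16 * 27 = 432

432


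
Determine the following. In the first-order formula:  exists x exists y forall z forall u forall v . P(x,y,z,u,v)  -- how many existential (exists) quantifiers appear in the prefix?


Quantifier prefix: exists x exists y forall z forall u forall v
Mark each quantifier type:
  E E U U U
Universal count = 3, Existential count = 2
Asked for existential (exists) quantifiers: 2

2


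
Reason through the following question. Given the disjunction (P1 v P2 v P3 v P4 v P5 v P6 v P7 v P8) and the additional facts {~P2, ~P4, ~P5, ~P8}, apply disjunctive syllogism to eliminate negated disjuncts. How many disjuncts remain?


Original disjuncts (8): P1, P2, P3, P4, P5, P6, P7, P8
Negated (eliminate): ~P2, ~P4, ~P5, ~P8
Remaining disjuncts: P1, P3, P6, P7
Count = 8 - 4 = 4

4


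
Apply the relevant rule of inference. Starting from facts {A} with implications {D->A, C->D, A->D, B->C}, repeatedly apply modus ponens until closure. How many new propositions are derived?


Initial facts: {A}
Apply modus ponens to closure:
  A and A->D  =>  D
Final known: {A, D}
New propositions: {D}
Count = 1

1


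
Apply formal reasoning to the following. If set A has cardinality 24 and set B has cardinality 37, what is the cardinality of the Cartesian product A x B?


The Cartesian product A x B contains all ordered pairs (a, b).
|A x B| = |A| * |B| = 24 * 37 = 888

888


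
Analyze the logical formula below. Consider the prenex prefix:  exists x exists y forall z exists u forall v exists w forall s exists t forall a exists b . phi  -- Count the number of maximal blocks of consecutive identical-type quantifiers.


Quantifier-type sequence: E E A E A E A E A E  (A=forall, E=exists)
Group into maximal same-type runs:
  Ex2 | Ax1 | Ex1 | Ax1 | Ex1 | Ax1 | Ex1 | Ax1 | Ex1
Number of blocks = 9

9


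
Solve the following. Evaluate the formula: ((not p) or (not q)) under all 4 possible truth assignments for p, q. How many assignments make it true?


Check all 4 assignments:
p=0, q=0: 1
p=0, q=1: 1
p=1, q=0: 1
p=1, q=1: 0
Count of True = 3

3


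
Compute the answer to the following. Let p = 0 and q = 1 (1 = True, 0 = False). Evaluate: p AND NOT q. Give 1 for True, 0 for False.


p = 0, q = 1
Operation: p AND NOT q
Evaluate: 0 AND NOT 1 = 0

0


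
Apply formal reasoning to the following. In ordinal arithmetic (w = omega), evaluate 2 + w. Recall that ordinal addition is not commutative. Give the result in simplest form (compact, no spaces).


Compute 2 + w.
Ordinal + is associative but NOT commutative; for finite n>0, n + w = w but w + n stays w+n.
Any finite left addend is absorbed by w on the right: 2 + w = w.
Result = w

w


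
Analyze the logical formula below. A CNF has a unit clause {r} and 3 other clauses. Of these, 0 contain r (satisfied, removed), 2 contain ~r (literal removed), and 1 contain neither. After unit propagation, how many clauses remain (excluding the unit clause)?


Satisfied (removed): 0
Shortened (remain): 2
Unchanged (remain): 1
Remaining = 2 + 1 = 3

3


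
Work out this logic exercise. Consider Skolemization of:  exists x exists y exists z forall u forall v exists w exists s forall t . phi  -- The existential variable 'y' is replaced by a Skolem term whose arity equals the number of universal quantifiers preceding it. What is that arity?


Quantifier prefix: exists x exists y exists z forall u forall v exists w exists s forall t
'y' is existentially quantified at position 2.
No universal quantifiers precede it.
Skolem function arity = 0 (a Skolem constant)

0


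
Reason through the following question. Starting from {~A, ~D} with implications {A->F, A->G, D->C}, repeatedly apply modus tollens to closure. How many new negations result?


Initial negated facts: {~A, ~D}
Apply modus tollens to closure:
  (no implication fires)
Final negated: {~A, ~D}
New negations: {(none)}
Count = 0

0


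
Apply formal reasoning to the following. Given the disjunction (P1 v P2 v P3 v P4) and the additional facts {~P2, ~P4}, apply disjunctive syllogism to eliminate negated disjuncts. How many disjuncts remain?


Original disjuncts (4): P1, P2, P3, P4
Negated (eliminate): ~P2, ~P4
Remaining disjuncts: P1, P3
Count = 4 - 2 = 2

2


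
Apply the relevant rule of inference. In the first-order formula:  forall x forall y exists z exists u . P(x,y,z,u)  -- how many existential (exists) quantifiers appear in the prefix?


Quantifier prefix: forall x forall y exists z exists u
Mark each quantifier type:
  U U E E
Universal count = 2, Existential count = 2
Asked for existential (exists) quantifiers: 2

2


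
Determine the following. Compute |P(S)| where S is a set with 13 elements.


The power set of a set with n elements has 2^n elements.
|P(S)| = 2^13 = 8192

8192


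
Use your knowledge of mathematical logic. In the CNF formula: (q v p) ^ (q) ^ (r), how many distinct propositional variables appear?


Identify each variable that appears in the formula.
Variables found: p, q, r
Count = 3

3


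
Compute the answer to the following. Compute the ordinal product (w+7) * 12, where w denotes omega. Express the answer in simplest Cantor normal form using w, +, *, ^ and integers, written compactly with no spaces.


Compute (w+7) * 12.
Ordinal * is associative and left-distributive over +, but NOT commutative; for finite n>1, n*w = w but w*n stays w*n.
(w+7) * 12 = (w+7) repeated 12 times. Each intermediate +7 is absorbed by the following w; only the last survives: w*12+7.
Result = w*12+7

w*12+7


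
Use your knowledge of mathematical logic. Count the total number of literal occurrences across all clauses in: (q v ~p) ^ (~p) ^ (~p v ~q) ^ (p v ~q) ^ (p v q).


Counting literals in each clause:
Clause 1: 2 literal(s)
Clause 2: 1 literal(s)
Clause 3: 2 literal(s)
Clause 4: 2 literal(s)
Clause 5: 2 literal(s)
Total = 9

9


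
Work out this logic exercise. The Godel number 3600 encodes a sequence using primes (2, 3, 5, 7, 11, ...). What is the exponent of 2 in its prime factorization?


Factorize 3600 by dividing by 2 repeatedly.
Division steps: 2 divides 3600 exactly 4 time(s).
Exponent of 2 = 4

4


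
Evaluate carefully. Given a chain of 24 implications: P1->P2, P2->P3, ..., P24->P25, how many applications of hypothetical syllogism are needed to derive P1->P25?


With 24 implications in a chain connecting 25 propositions:
P1->P2, P2->P3, ..., P24->P25
Steps needed = (number of implications) - 1 = 24 - 1 = 23

23


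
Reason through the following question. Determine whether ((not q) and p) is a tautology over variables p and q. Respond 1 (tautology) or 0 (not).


Check all 4 assignments:
p=0, q=0: 0
p=0, q=1: 0
p=1, q=0: 1
p=1, q=1: 0
Satisfying count = 1/4.
Tautology iff count = 4: no.

0


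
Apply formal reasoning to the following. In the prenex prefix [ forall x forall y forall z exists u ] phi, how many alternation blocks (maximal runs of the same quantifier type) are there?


Quantifier-type sequence: A A A E  (A=forall, E=exists)
Group into maximal same-type runs:
  Ax3 | Ex1
Number of blocks = 2

2


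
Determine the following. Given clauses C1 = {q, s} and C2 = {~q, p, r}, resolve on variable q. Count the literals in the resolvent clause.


Remove q from C1 and ~q from C2.
C1 remainder: {s}
C2 remainder: {p, r}
Union (resolvent): {p, r, s}
Resolvent has 3 literal(s).

3


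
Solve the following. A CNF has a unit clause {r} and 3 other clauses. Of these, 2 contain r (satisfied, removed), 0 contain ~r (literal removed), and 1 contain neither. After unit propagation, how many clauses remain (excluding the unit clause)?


Satisfied (removed): 2
Shortened (remain): 0
Unchanged (remain): 1
Remaining = 0 + 1 = 1

1


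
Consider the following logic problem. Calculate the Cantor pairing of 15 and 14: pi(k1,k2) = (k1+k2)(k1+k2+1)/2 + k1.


k1 + k2 = 29
(k1+k2)(k1+k2+1)/2 = 29 * 30 / 2 = 435
pi = 435 + 15 = 450

450


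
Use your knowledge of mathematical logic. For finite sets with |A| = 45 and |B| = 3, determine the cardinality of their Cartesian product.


The Cartesian product A x B contains all ordered pairs (a, b).
|A x B| = |A| * |B| = 45 * 3 = 135

135


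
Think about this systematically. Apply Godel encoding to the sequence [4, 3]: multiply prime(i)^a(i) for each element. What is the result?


Encode each element as an exponent of the corresponding prime:
  2^4 = 16
  3^3 = 27
Product = 16 * 27 = 432

432


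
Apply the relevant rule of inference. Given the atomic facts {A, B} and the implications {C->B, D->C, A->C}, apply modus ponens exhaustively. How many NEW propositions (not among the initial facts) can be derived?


Initial facts: {A, B}
Apply modus ponens to closure:
  A and A->C  =>  C
Final known: {A, B, C}
New propositions: {C}
Count = 1

1


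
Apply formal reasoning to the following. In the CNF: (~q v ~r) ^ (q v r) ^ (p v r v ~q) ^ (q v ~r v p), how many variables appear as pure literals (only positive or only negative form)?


Check each variable for pure literal status:
p: pure positive
q: mixed (not pure)
r: mixed (not pure)
Pure literal count = 1

1


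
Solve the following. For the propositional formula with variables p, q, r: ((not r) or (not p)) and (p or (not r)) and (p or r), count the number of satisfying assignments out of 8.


Evaluate all 8 assignments for p, q, r:
p=0, q=0, r=0: 0
p=0, q=0, r=1: 0
p=0, q=1, r=0: 0
p=0, q=1, r=1: 0
p=1, q=0, r=0: 1
p=1, q=0, r=1: 0
p=1, q=1, r=0: 1
p=1, q=1, r=1: 0
Satisfying count = 2

2


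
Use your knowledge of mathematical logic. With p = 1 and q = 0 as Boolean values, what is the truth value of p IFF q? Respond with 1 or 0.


p = 1, q = 0
Operation: p IFF q
Evaluate: 1 IFF 0 = 0

0


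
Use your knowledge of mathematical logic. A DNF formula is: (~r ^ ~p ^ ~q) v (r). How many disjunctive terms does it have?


A DNF formula is a disjunction of terms (conjunctions).
Terms are separated by v.
Counting the disjuncts: 2 terms.

2


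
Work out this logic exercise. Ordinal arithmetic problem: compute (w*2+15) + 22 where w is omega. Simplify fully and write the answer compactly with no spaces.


Compute (w*2+15) + 22.
Ordinal + is associative but NOT commutative; for finite n>0, n + w = w but w + n stays w+n.
By associativity: (w*2+15) + 22 = w*2 + (15+22) = w*2+37.
Result = w*2+37

w*2+37


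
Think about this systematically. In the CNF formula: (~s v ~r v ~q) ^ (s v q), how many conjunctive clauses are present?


A CNF formula is a conjunction of clauses.
Clauses are separated by ^.
Counting the conjuncts: 2 clauses.

2


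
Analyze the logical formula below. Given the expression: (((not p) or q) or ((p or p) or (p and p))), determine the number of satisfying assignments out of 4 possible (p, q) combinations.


Check all 4 assignments:
p=0, q=0: 1
p=0, q=1: 1
p=1, q=0: 1
p=1, q=1: 1
Count of True = 4

4


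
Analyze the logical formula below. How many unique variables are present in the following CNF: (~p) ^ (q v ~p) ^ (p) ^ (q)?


Identify each variable that appears in the formula.
Variables found: p, q
Count = 2

2


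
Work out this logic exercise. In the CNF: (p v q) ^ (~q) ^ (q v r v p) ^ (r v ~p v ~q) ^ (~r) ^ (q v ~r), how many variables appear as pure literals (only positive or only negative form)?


Check each variable for pure literal status:
p: mixed (not pure)
q: mixed (not pure)
r: mixed (not pure)
Pure literal count = 0

0


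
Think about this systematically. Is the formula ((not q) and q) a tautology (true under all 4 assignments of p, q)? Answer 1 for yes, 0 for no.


Check all 4 assignments:
p=0, q=0: 0
p=0, q=1: 0
p=1, q=0: 0
p=1, q=1: 0
Satisfying count = 0/4.
Tautology iff count = 4: no.

0


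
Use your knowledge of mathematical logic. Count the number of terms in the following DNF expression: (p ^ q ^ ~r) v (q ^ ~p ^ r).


A DNF formula is a disjunction of terms (conjunctions).
Terms are separated by v.
Counting the disjuncts: 2 terms.

2


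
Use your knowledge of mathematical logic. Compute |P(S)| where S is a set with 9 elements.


The power set of a set with n elements has 2^n elements.
|P(S)| = 2^9 = 512

512


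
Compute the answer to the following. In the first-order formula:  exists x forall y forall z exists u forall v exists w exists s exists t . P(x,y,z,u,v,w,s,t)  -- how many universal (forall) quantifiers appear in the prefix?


Quantifier prefix: exists x forall y forall z exists u forall v exists w exists s exists t
Mark each quantifier type:
  E U U E U E E E
Universal count = 3, Existential count = 5
Asked for universal (forall) quantifiers: 3

3


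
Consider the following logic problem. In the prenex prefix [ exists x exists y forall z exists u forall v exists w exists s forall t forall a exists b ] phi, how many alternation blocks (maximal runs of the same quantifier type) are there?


Quantifier-type sequence: E E A E A E E A A E  (A=forall, E=exists)
Group into maximal same-type runs:
  Ex2 | Ax1 | Ex1 | Ax1 | Ex2 | Ax2 | Ex1
Number of blocks = 7

7


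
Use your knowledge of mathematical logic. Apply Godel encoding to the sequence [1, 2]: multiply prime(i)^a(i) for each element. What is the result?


Encode each element as an exponent of the corresponding prime:
  2^1 = 2
  3^2 = 9
Product = 2 * 9 = 18

18


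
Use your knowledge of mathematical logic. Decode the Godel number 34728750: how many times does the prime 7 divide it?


Factorize 34728750 by dividing by 7 repeatedly.
Division steps: 7 divides 34728750 exactly 3 time(s).
Exponent of 7 = 3

3


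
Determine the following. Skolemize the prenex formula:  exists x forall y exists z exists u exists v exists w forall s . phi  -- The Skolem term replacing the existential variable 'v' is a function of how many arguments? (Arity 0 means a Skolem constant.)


Quantifier prefix: exists x forall y exists z exists u exists v exists w forall s
'v' is existentially quantified at position 5.
Universal variables preceding it: y
Skolem function arity = 1

1


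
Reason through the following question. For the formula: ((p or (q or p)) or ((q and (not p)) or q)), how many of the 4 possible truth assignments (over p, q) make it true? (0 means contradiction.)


Check all 4 assignments:
p=0, q=0: 0
p=0, q=1: 1
p=1, q=0: 1
p=1, q=1: 1
Count of True = 3

3
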